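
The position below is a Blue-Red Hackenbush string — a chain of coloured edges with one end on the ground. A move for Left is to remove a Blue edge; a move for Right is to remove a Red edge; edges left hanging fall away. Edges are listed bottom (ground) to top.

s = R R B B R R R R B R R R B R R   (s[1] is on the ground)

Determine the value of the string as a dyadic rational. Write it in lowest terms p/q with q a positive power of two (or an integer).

-12151/8192

R: Left { · }, Right { 0 } = simplest -1
RR: Left { · }, Right { -1,0 } = simplest -2
RRB: Left { -2 }, Right { -1,0 } = simplest -3/2
RRBB: Left { -2,-3/2 }, Right { -1,0 } = simplest -5/4
RRBBR: Left { -2,-3/2 }, Right { -5/4,-1,0 } = simplest -11/8
RRBBRR: Left { -2,-3/2 }, Right { -11/8,-5/4,-1,0 } = simplest -23/16
RRBBRRR: Left { -2,-3/2 }, Right { -23/16,-11/8,-5/4,-1,0 } = simplest -47/32
RRBBRRRR: Left { -2,-3/2 }, Right { -47/32,-23/16,-11/8,-5/4,-1,0 } = simplest -95/64
RRBBRRRRB: Left { -2,-3/2,-95/64 }, Right { -47/32,-23/16,-11/8,-5/4,-1,0 } = simplest -189/128
RRBBRRRRBR: Left { -2,-3/2,-95/64 }, Right { -189/128,-47/32,-23/16,-11/8,-5/4,-1,0 } = simplest -379/256
RRBBRRRRBRR: Left { -2,-3/2,-95/64 }, Right { -379/256,-189/128,-47/32,-23/16,-11/8,-5/4,-1,0 } = simplest -759/512
RRBBRRRRBRRR: Left { -2,-3/2,-95/64 }, Right { -759/512,-379/256,-189/128,-47/32,-23/16,-11/8,-5/4,-1,0 } = simplest -1519/1024
RRBBRRRRBRRRB: Left { -2,-3/2,-95/64,-1519/1024 }, Right { -759/512,-379/256,-189/128,-47/32,-23/16,-11/8,-5/4,-1,0 } = simplest -3037/2048
RRBBRRRRBRRRBR: Left { -2,-3/2,-95/64,-1519/1024 }, Right { -3037/2048,-759/512,-379/256,-189/128,-47/32,-23/16,-11/8,-5/4,-1,0 } = simplest -6075/4096
RRBBRRRRBRRRBRR: Left { -2,-3/2,-95/64,-1519/1024 }, Right { -6075/4096,-3037/2048,-759/512,-379/256,-189/128,-47/32,-23/16,-11/8,-5/4,-1,0 } = simplest -12151/8192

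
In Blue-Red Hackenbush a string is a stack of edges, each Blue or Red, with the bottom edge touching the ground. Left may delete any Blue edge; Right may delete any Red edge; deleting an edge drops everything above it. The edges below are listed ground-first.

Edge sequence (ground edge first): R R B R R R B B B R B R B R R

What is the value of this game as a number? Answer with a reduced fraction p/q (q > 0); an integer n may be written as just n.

-15447/8192

Prefix values for R R B R R R B B B R B R B R R via {L|R} + simplicity:
value(R) = { · | 0 } => -1
value(RR) = { · | -1,0 } => -2
value(RRB) = { -2 | -1,0 } => -3/2
value(RRBR) = { -2 | -3/2,-1,0 } => -7/4
value(RRBRR) = { -2 | -7/4,-3/2,-1,0 } => -15/8
value(RRBRRR) = { -2 | -15/8,-7/4,-3/2,-1,0 } => -31/16
value(RRBRRRB) = { -2,-31/16 | -15/8,-7/4,-3/2,-1,0 } => -61/32
value(RRBRRRBB) = { -2,-31/16,-61/32 | -15/8,-7/4,-3/2,-1,0 } => -121/64
value(RRBRRRBBB) = { -2,-31/16,-61/32,-121/64 | -15/8,-7/4,-3/2,-1,0 } => -241/128
value(RRBRRRBBBR) = { -2,-31/16,-61/32,-121/64 | -241/128,-15/8,-7/4,-3/2,-1,0 } => -483/256
value(RRBRRRBBBRB) = { -2,-31/16,-61/32,-121/64,-483/256 | -241/128,-15/8,-7/4,-3/2,-1,0 } => -965/512
value(RRBRRRBBBRBR) = { -2,-31/16,-61/32,-121/64,-483/256 | -965/512,-241/128,-15/8,-7/4,-3/2,-1,0 } => -1931/1024
value(RRBRRRBBBRBRB) = { -2,-31/16,-61/32,-121/64,-483/256,-1931/1024 | -965/512,-241/128,-15/8,-7/4,-3/2,-1,0 } => -3861/2048
value(RRBRRRBBBRBRBR) = { -2,-31/16,-61/32,-121/64,-483/256,-1931/1024 | -3861/2048,-965/512,-241/128,-15/8,-7/4,-3/2,-1,0 } => -7723/4096
value(RRBRRRBBBRBRBRR) = { -2,-31/16,-61/32,-121/64,-483/256,-1931/1024 | -7723/4096,-3861/2048,-965/512,-241/128,-15/8,-7/4,-3/2,-1,0 } => -15447/8192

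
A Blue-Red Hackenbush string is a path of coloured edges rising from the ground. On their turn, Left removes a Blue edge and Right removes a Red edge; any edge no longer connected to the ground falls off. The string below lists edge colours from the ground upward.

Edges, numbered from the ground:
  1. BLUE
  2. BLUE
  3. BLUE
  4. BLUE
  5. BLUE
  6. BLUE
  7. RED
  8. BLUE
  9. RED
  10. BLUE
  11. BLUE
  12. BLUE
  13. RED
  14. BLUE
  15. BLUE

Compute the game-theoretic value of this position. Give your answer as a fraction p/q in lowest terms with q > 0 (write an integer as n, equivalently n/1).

2935/512

Build value(s[:k]) for k = 1..15, string s = BLUE BLUE BLUE BLUE BLUE BLUE RED BLUE RED BLUE BLUE BLUE RED BLUE BLUE.
B: Left { 0 }, Right { none } — simplest 1
BB: Left { 0,1 }, Right { none } — simplest 2
BBB: Left { 0,1,2 }, Right { none } — simplest 3
BBBB: Left { 0,1,2,3 }, Right { none } — simplest 4
BBBBB: Left { 0,1,2,3,4 }, Right { none } — simplest 5
BBBBBB: Left { 0,1,2,3,4,5 }, Right { none } — simplest 6
BBBBBBR: Left { 0,1,2,3,4,5 }, Right { 6 } — simplest 11/2
BBBBBBRB: Left { 0,1,2,3,4,5,11/2 }, Right { 6 } — simplest 23/4
BBBBBBRBR: Left { 0,1,2,3,4,5,11/2 }, Right { 23/4,6 } — simplest 45/8
BBBBBBRBRB: Left { 0,1,2,3,4,5,11/2,45/8 }, Right { 23/4,6 } — simplest 91/16
BBBBBBRBRBB: Left { 0,1,2,3,4,5,11/2,45/8,91/16 }, Right { 23/4,6 } — simplest 183/32
BBBBBBRBRBBB: Left { 0,1,2,3,4,5,11/2,45/8,91/16,183/32 }, Right { 23/4,6 } — simplest 367/64
BBBBBBRBRBBBR: Left { 0,1,2,3,4,5,11/2,45/8,91/16,183/32 }, Right { 367/64,23/4,6 } — simplest 733/128
BBBBBBRBRBBBRB: Left { 0,1,2,3,4,5,11/2,45/8,91/16,183/32,733/128 }, Right { 367/64,23/4,6 } — simplest 1467/256
BBBBBBRBRBBBRBB: Left { 0,1,2,3,4,5,11/2,45/8,91/16,183/32,733/128,1467/256 }, Right { 367/64,23/4,6 } — simplest 2935/512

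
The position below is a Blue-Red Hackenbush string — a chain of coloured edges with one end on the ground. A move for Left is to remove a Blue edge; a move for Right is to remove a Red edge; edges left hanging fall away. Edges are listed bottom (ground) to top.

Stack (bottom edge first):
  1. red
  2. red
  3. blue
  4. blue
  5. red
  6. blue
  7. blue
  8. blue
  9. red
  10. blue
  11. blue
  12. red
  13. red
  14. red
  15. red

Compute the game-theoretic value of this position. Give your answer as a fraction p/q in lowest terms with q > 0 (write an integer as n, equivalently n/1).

-10399/8192

r: Left { · }, Right { 0 } gives simplest -1
rr: Left { · }, Right { -1; 0 } gives simplest -2
rrb: Left { -2 }, Right { -1; 0 } gives simplest -3/2
rrbb: Left { -2; -3/2 }, Right { -1; 0 } gives simplest -5/4
rrbbr: Left { -2; -3/2 }, Right { -5/4; -1; 0 } gives simplest -11/8
rrbbrb: Left { -2; -3/2; -11/8 }, Right { -5/4; -1; 0 } gives simplest -21/16
rrbbrbb: Left { -2; -3/2; -11/8; -21/16 }, Right { -5/4; -1; 0 } gives simplest -41/32
rrbbrbbb: Left { -2; -3/2; -11/8; -21/16; -41/32 }, Right { -5/4; -1; 0 } gives simplest -81/64
rrbbrbbbr: Left { -2; -3/2; -11/8; -21/16; -41/32 }, Right { -81/64; -5/4; -1; 0 } gives simplest -163/128
rrbbrbbbrb: Left { -2; -3/2; -11/8; -21/16; -41/32; -163/128 }, Right { -81/64; -5/4; -1; 0 } gives simplest -325/256
rrbbrbbbrbb: Left { -2; -3/2; -11/8; -21/16; -41/32; -163/128; -325/256 }, Right { -81/64; -5/4; -1; 0 } gives simplest -649/512
rrbbrbbbrbbr: Left { -2; -3/2; -11/8; -21/16; -41/32; -163/128; -325/256 }, Right { -649/512; -81/64; -5/4; -1; 0 } gives simplest -1299/1024
rrbbrbbbrbbrr: Left { -2; -3/2; -11/8; -21/16; -41/32; -163/128; -325/256 }, Right { -1299/1024; -649/512; -81/64; -5/4; -1; 0 } gives simplest -2599/2048
rrbbrbbbrbbrrr: Left { -2; -3/2; -11/8; -21/16; -41/32; -163/128; -325/256 }, Right { -2599/2048; -1299/1024; -649/512; -81/64; -5/4; -1; 0 } gives simplest -5199/4096
rrbbrbbbrbbrrrr: Left { -2; -3/2; -11/8; -21/16; -41/32; -163/128; -325/256 }, Right { -5199/4096; -2599/2048; -1299/1024; -649/512; -81/64; -5/4; -1; 0 } gives simplest -10399/8192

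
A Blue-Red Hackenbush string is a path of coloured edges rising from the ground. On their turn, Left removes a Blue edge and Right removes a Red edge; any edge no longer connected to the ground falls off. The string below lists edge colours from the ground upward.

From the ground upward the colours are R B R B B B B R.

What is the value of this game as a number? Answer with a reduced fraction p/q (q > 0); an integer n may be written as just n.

Prefix values for R B R B B B B R via {L|R} + simplicity:
R: Left { — }, Right { 0 } → simplest -1
RB: Left { -1 }, Right { 0 } → simplest -1/2
RBR: Left { -1 }, Right { -1/2 0 } → simplest -3/4
RBRB: Left { -1 -3/4 }, Right { -1/2 0 } → simplest -5/8
RBRBB: Left { -1 -3/4 -5/8 }, Right { -1/2 0 } → simplest -9/16
RBRBBB: Left { -1 -3/4 -5/8 -9/16 }, Right { -1/2 0 } → simplest -17/32
RBRBBBB: Left { -1 -3/4 -5/8 -9/16 -17/32 }, Right { -1/2 0 } → simplest -33/64
RBRBBBBR: Left { -1 -3/4 -5/8 -9/16 -17/32 }, Right { -33/64 -1/2 0 } → simplest -67/128

-67/128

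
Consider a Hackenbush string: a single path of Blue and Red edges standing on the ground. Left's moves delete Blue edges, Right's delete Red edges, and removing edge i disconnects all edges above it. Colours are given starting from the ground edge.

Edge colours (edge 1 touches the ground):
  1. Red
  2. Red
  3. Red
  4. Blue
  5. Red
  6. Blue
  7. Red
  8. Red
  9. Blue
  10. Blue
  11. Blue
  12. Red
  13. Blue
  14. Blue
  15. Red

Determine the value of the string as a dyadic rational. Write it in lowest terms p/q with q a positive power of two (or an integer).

-11027/4096

edge 1 of 15 (Red): { · | 0 } ⇒ -1
edge 2 of 15 (Red): { · | -1, 0 } ⇒ -2
edge 3 of 15 (Red): { · | -2, -1, 0 } ⇒ -3
edge 4 of 15 (Blue): { -3 | -2, -1, 0 } ⇒ -5/2
edge 5 of 15 (Red): { -3 | -5/2, -2, -1, 0 } ⇒ -11/4
edge 6 of 15 (Blue): { -3, -11/4 | -5/2, -2, -1, 0 } ⇒ -21/8
edge 7 of 15 (Red): { -3, -11/4 | -21/8, -5/2, -2, -1, 0 } ⇒ -43/16
edge 8 of 15 (Red): { -3, -11/4 | -43/16, -21/8, -5/2, -2, -1, 0 } ⇒ -87/32
edge 9 of 15 (Blue): { -3, -11/4, -87/32 | -43/16, -21/8, -5/2, -2, -1, 0 } ⇒ -173/64
edge 10 of 15 (Blue): { -3, -11/4, -87/32, -173/64 | -43/16, -21/8, -5/2, -2, -1, 0 } ⇒ -345/128
edge 11 of 15 (Blue): { -3, -11/4, -87/32, -173/64, -345/128 | -43/16, -21/8, -5/2, -2, -1, 0 } ⇒ -689/256
edge 12 of 15 (Red): { -3, -11/4, -87/32, -173/64, -345/128 | -689/256, -43/16, -21/8, -5/2, -2, -1, 0 } ⇒ -1379/512
edge 13 of 15 (Blue): { -3, -11/4, -87/32, -173/64, -345/128, -1379/512 | -689/256, -43/16, -21/8, -5/2, -2, -1, 0 } ⇒ -2757/1024
edge 14 of 15 (Blue): { -3, -11/4, -87/32, -173/64, -345/128, -1379/512, -2757/1024 | -689/256, -43/16, -21/8, -5/2, -2, -1, 0 } ⇒ -5513/2048
edge 15 of 15 (Red): { -3, -11/4, -87/32, -173/64, -345/128, -1379/512, -2757/1024 | -5513/2048, -689/256, -43/16, -21/8, -5/2, -2, -1, 0 } ⇒ -11027/4096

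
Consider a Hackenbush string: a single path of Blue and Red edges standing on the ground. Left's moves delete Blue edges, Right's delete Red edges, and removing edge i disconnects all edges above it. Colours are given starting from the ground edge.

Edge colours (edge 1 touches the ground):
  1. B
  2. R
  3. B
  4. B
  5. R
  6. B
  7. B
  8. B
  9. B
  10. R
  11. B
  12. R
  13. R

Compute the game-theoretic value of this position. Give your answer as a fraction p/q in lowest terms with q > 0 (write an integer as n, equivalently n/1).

Prefix values for B R B B R B B B B R B R R via {L|R} + simplicity:
edge 1 of 13 (B): { 0 | (no moves) } = 1
edge 2 of 13 (R): { 0 | 1 } = 1/2
edge 3 of 13 (B): { 0; 1/2 | 1 } = 3/4
edge 4 of 13 (B): { 0; 1/2; 3/4 | 1 } = 7/8
edge 5 of 13 (R): { 0; 1/2; 3/4 | 7/8; 1 } = 13/16
edge 6 of 13 (B): { 0; 1/2; 3/4; 13/16 | 7/8; 1 } = 27/32
edge 7 of 13 (B): { 0; 1/2; 3/4; 13/16; 27/32 | 7/8; 1 } = 55/64
edge 8 of 13 (B): { 0; 1/2; 3/4; 13/16; 27/32; 55/64 | 7/8; 1 } = 111/128
edge 9 of 13 (B): { 0; 1/2; 3/4; 13/16; 27/32; 55/64; 111/128 | 7/8; 1 } = 223/256
edge 10 of 13 (R): { 0; 1/2; 3/4; 13/16; 27/32; 55/64; 111/128 | 223/256; 7/8; 1 } = 445/512
edge 11 of 13 (B): { 0; 1/2; 3/4; 13/16; 27/32; 55/64; 111/128; 445/512 | 223/256; 7/8; 1 } = 891/1024
edge 12 of 13 (R): { 0; 1/2; 3/4; 13/16; 27/32; 55/64; 111/128; 445/512 | 891/1024; 223/256; 7/8; 1 } = 1781/2048
edge 13 of 13 (R): { 0; 1/2; 3/4; 13/16; 27/32; 55/64; 111/128; 445/512 | 1781/2048; 891/1024; 223/256; 7/8; 1 } = 3561/4096

3561/4096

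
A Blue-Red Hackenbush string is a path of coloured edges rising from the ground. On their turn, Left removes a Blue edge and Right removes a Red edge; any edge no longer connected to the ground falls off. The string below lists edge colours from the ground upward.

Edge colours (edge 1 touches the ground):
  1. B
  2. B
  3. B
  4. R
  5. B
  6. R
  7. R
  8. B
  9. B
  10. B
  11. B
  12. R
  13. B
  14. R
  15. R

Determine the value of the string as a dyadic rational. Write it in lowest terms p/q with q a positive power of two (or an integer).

10729/4096

Recurse on prefixes of the 15-edge string B B B R B R R B B B B R B R R:
B: Left { 0 }, Right { (no moves) } gives simplest 1
BB: Left { 0,1 }, Right { (no moves) } gives simplest 2
BBB: Left { 0,1,2 }, Right { (no moves) } gives simplest 3
BBBR: Left { 0,1,2 }, Right { 3 } gives simplest 5/2
BBBRB: Left { 0,1,2,5/2 }, Right { 3 } gives simplest 11/4
BBBRBR: Left { 0,1,2,5/2 }, Right { 11/4,3 } gives simplest 21/8
BBBRBRR: Left { 0,1,2,5/2 }, Right { 21/8,11/4,3 } gives simplest 41/16
BBBRBRRB: Left { 0,1,2,5/2,41/16 }, Right { 21/8,11/4,3 } gives simplest 83/32
BBBRBRRBB: Left { 0,1,2,5/2,41/16,83/32 }, Right { 21/8,11/4,3 } gives simplest 167/64
BBBRBRRBBB: Left { 0,1,2,5/2,41/16,83/32,167/64 }, Right { 21/8,11/4,3 } gives simplest 335/128
BBBRBRRBBBB: Left { 0,1,2,5/2,41/16,83/32,167/64,335/128 }, Right { 21/8,11/4,3 } gives simplest 671/256
BBBRBRRBBBBR: Left { 0,1,2,5/2,41/16,83/32,167/64,335/128 }, Right { 671/256,21/8,11/4,3 } gives simplest 1341/512
BBBRBRRBBBBRB: Left { 0,1,2,5/2,41/16,83/32,167/64,335/128,1341/512 }, Right { 671/256,21/8,11/4,3 } gives simplest 2683/1024
BBBRBRRBBBBRBR: Left { 0,1,2,5/2,41/16,83/32,167/64,335/128,1341/512 }, Right { 2683/1024,671/256,21/8,11/4,3 } gives simplest 5365/2048
BBBRBRRBBBBRBRR: Left { 0,1,2,5/2,41/16,83/32,167/64,335/128,1341/512 }, Right { 5365/2048,2683/1024,671/256,21/8,11/4,3 } gives simplest 10729/4096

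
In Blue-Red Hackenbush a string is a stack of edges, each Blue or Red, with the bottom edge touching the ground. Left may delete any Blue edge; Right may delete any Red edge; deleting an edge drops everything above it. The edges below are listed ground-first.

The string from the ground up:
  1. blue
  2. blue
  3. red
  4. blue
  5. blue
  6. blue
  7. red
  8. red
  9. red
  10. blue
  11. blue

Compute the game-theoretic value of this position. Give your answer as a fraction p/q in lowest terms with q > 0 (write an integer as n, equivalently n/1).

967/512

Recurse on prefixes of the 11-edge string blue blue red blue blue blue red red red blue blue:
b: Left { 0 }, Right {  } ⇒ simplest 1
bb: Left { 0,1 }, Right {  } ⇒ simplest 2
bbr: Left { 0,1 }, Right { 2 } ⇒ simplest 3/2
bbrb: Left { 0,1,3/2 }, Right { 2 } ⇒ simplest 7/4
bbrbb: Left { 0,1,3/2,7/4 }, Right { 2 } ⇒ simplest 15/8
bbrbbb: Left { 0,1,3/2,7/4,15/8 }, Right { 2 } ⇒ simplest 31/16
bbrbbbr: Left { 0,1,3/2,7/4,15/8 }, Right { 31/16,2 } ⇒ simplest 61/32
bbrbbbrr: Left { 0,1,3/2,7/4,15/8 }, Right { 61/32,31/16,2 } ⇒ simplest 121/64
bbrbbbrrr: Left { 0,1,3/2,7/4,15/8 }, Right { 121/64,61/32,31/16,2 } ⇒ simplest 241/128
bbrbbbrrrb: Left { 0,1,3/2,7/4,15/8,241/128 }, Right { 121/64,61/32,31/16,2 } ⇒ simplest 483/256
bbrbbbrrrbb: Left { 0,1,3/2,7/4,15/8,241/128,483/256 }, Right { 121/64,61/32,31/16,2 } ⇒ simplest 967/512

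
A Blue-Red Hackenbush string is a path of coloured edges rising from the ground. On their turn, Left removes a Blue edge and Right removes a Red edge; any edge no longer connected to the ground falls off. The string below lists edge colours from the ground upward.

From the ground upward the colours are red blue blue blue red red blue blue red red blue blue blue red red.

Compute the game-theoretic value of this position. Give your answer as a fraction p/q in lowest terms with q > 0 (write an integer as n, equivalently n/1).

-3271/16384

g(r) = { (no moves) | 0 } gives -1
g(rb) = { -1 | 0 } gives -1/2
g(rbb) = { -1,-1/2 | 0 } gives -1/4
g(rbbb) = { -1,-1/2,-1/4 | 0 } gives -1/8
g(rbbbr) = { -1,-1/2,-1/4 | -1/8,0 } gives -3/16
g(rbbbrr) = { -1,-1/2,-1/4 | -3/16,-1/8,0 } gives -7/32
g(rbbbrrb) = { -1,-1/2,-1/4,-7/32 | -3/16,-1/8,0 } gives -13/64
g(rbbbrrbb) = { -1,-1/2,-1/4,-7/32,-13/64 | -3/16,-1/8,0 } gives -25/128
g(rbbbrrbbr) = { -1,-1/2,-1/4,-7/32,-13/64 | -25/128,-3/16,-1/8,0 } gives -51/256
g(rbbbrrbbrr) = { -1,-1/2,-1/4,-7/32,-13/64 | -51/256,-25/128,-3/16,-1/8,0 } gives -103/512
g(rbbbrrbbrrb) = { -1,-1/2,-1/4,-7/32,-13/64,-103/512 | -51/256,-25/128,-3/16,-1/8,0 } gives -205/1024
g(rbbbrrbbrrbb) = { -1,-1/2,-1/4,-7/32,-13/64,-103/512,-205/1024 | -51/256,-25/128,-3/16,-1/8,0 } gives -409/2048
g(rbbbrrbbrrbbb) = { -1,-1/2,-1/4,-7/32,-13/64,-103/512,-205/1024,-409/2048 | -51/256,-25/128,-3/16,-1/8,0 } gives -817/4096
g(rbbbrrbbrrbbbr) = { -1,-1/2,-1/4,-7/32,-13/64,-103/512,-205/1024,-409/2048 | -817/4096,-51/256,-25/128,-3/16,-1/8,0 } gives -1635/8192
g(rbbbrrbbrrbbbrr) = { -1,-1/2,-1/4,-7/32,-13/64,-103/512,-205/1024,-409/2048 | -1635/8192,-817/4096,-51/256,-25/128,-3/16,-1/8,0 } gives -3271/16384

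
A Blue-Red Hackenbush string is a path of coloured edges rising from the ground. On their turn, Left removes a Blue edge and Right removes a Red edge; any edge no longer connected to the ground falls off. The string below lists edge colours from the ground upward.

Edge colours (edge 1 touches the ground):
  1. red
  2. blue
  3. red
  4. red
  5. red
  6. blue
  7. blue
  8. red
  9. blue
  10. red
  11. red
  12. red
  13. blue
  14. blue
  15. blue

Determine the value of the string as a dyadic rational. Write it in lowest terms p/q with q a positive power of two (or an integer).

r: Left { · }, Right { 0 } = simplest -1
rb: Left { -1 }, Right { 0 } = simplest -1/2
rbr: Left { -1 }, Right { -1/2, 0 } = simplest -3/4
rbrr: Left { -1 }, Right { -3/4, -1/2, 0 } = simplest -7/8
rbrrr: Left { -1 }, Right { -7/8, -3/4, -1/2, 0 } = simplest -15/16
rbrrrb: Left { -1, -15/16 }, Right { -7/8, -3/4, -1/2, 0 } = simplest -29/32
rbrrrbb: Left { -1, -15/16, -29/32 }, Right { -7/8, -3/4, -1/2, 0 } = simplest -57/64
rbrrrbbr: Left { -1, -15/16, -29/32 }, Right { -57/64, -7/8, -3/4, -1/2, 0 } = simplest -115/128
rbrrrbbrb: Left { -1, -15/16, -29/32, -115/128 }, Right { -57/64, -7/8, -3/4, -1/2, 0 } = simplest -229/256
rbrrrbbrbr: Left { -1, -15/16, -29/32, -115/128 }, Right { -229/256, -57/64, -7/8, -3/4, -1/2, 0 } = simplest -459/512
rbrrrbbrbrr: Left { -1, -15/16, -29/32, -115/128 }, Right { -459/512, -229/256, -57/64, -7/8, -3/4, -1/2, 0 } = simplest -919/1024
rbrrrbbrbrrr: Left { -1, -15/16, -29/32, -115/128 }, Right { -919/1024, -459/512, -229/256, -57/64, -7/8, -3/4, -1/2, 0 } = simplest -1839/2048
rbrrrbbrbrrrb: Left { -1, -15/16, -29/32, -115/128, -1839/2048 }, Right { -919/1024, -459/512, -229/256, -57/64, -7/8, -3/4, -1/2, 0 } = simplest -3677/4096
rbrrrbbrbrrrbb: Left { -1, -15/16, -29/32, -115/128, -1839/2048, -3677/4096 }, Right { -919/1024, -459/512, -229/256, -57/64, -7/8, -3/4, -1/2, 0 } = simplest -7353/8192
rbrrrbbrbrrrbbb: Left { -1, -15/16, -29/32, -115/128, -1839/2048, -3677/4096, -7353/8192 }, Right { -919/1024, -459/512, -229/256, -57/64, -7/8, -3/4, -1/2, 0 } = simplest -14705/16384

-14705/16384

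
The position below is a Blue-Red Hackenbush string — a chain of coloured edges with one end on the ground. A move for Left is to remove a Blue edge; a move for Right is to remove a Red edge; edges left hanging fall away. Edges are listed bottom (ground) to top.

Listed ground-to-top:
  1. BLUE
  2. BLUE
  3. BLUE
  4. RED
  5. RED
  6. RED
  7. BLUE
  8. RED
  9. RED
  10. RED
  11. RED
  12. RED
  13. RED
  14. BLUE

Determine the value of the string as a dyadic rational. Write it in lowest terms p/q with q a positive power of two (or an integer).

4355/2048

Prefix values for BLUE BLUE BLUE RED RED RED BLUE RED RED RED RED RED RED BLUE via {L|R} + simplicity:
edge 1 of 14 (BLUE): { 0 | ∅ } -> 1
edge 2 of 14 (BLUE): { 0 1 | ∅ } -> 2
edge 3 of 14 (BLUE): { 0 1 2 | ∅ } -> 3
edge 4 of 14 (RED): { 0 1 2 | 3 } -> 5/2
edge 5 of 14 (RED): { 0 1 2 | 5/2 3 } -> 9/4
edge 6 of 14 (RED): { 0 1 2 | 9/4 5/2 3 } -> 17/8
edge 7 of 14 (BLUE): { 0 1 2 17/8 | 9/4 5/2 3 } -> 35/16
edge 8 of 14 (RED): { 0 1 2 17/8 | 35/16 9/4 5/2 3 } -> 69/32
edge 9 of 14 (RED): { 0 1 2 17/8 | 69/32 35/16 9/4 5/2 3 } -> 137/64
edge 10 of 14 (RED): { 0 1 2 17/8 | 137/64 69/32 35/16 9/4 5/2 3 } -> 273/128
edge 11 of 14 (RED): { 0 1 2 17/8 | 273/128 137/64 69/32 35/16 9/4 5/2 3 } -> 545/256
edge 12 of 14 (RED): { 0 1 2 17/8 | 545/256 273/128 137/64 69/32 35/16 9/4 5/2 3 } -> 1089/512
edge 13 of 14 (RED): { 0 1 2 17/8 | 1089/512 545/256 273/128 137/64 69/32 35/16 9/4 5/2 3 } -> 2177/1024
edge 14 of 14 (BLUE): { 0 1 2 17/8 2177/1024 | 1089/512 545/256 273/128 137/64 69/32 35/16 9/4 5/2 3 } -> 4355/2048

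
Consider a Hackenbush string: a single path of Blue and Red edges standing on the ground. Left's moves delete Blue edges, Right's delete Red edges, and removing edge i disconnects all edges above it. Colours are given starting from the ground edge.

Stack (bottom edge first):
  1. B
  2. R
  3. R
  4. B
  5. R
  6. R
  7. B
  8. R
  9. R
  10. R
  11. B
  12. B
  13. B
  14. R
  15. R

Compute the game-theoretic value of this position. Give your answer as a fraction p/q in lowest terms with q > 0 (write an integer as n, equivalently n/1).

Prefix values for B R R B R R B R R R B B B R R via {L|R} + simplicity:
B: Left { 0 }, Right { none } — simplest 1
BR: Left { 0 }, Right { 1 } — simplest 1/2
BRR: Left { 0 }, Right { 1/2,1 } — simplest 1/4
BRRB: Left { 0,1/4 }, Right { 1/2,1 } — simplest 3/8
BRRBR: Left { 0,1/4 }, Right { 3/8,1/2,1 } — simplest 5/16
BRRBRR: Left { 0,1/4 }, Right { 5/16,3/8,1/2,1 } — simplest 9/32
BRRBRRB: Left { 0,1/4,9/32 }, Right { 5/16,3/8,1/2,1 } — simplest 19/64
BRRBRRBR: Left { 0,1/4,9/32 }, Right { 19/64,5/16,3/8,1/2,1 } — simplest 37/128
BRRBRRBRR: Left { 0,1/4,9/32 }, Right { 37/128,19/64,5/16,3/8,1/2,1 } — simplest 73/256
BRRBRRBRRR: Left { 0,1/4,9/32 }, Right { 73/256,37/128,19/64,5/16,3/8,1/2,1 } — simplest 145/512
BRRBRRBRRRB: Left { 0,1/4,9/32,145/512 }, Right { 73/256,37/128,19/64,5/16,3/8,1/2,1 } — simplest 291/1024
BRRBRRBRRRBB: Left { 0,1/4,9/32,145/512,291/1024 }, Right { 73/256,37/128,19/64,5/16,3/8,1/2,1 } — simplest 583/2048
BRRBRRBRRRBBB: Left { 0,1/4,9/32,145/512,291/1024,583/2048 }, Right { 73/256,37/128,19/64,5/16,3/8,1/2,1 } — simplest 1167/4096
BRRBRRBRRRBBBR: Left { 0,1/4,9/32,145/512,291/1024,583/2048 }, Right { 1167/4096,73/256,37/128,19/64,5/16,3/8,1/2,1 } — simplest 2333/8192
BRRBRRBRRRBBBRR: Left { 0,1/4,9/32,145/512,291/1024,583/2048 }, Right { 2333/8192,1167/4096,73/256,37/128,19/64,5/16,3/8,1/2,1 } — simplest 4665/16384

4665/16384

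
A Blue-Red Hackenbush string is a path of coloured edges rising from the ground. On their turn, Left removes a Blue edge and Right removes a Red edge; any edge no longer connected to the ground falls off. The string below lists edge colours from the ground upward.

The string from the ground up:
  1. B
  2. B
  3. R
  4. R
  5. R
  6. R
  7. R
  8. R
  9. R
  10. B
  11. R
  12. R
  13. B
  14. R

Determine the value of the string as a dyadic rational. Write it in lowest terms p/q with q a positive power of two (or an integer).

step 1: add B to get B; options L={ 0 } R={ (no moves) } → 1
step 2: add B to get BB; options L={ 0 1 } R={ (no moves) } → 2
step 3: add R to get BBR; options L={ 0 1 } R={ 2 } → 3/2
step 4: add R to get BBRR; options L={ 0 1 } R={ 3/2 2 } → 5/4
step 5: add R to get BBRRR; options L={ 0 1 } R={ 5/4 3/2 2 } → 9/8
step 6: add R to get BBRRRR; options L={ 0 1 } R={ 9/8 5/4 3/2 2 } → 17/16
step 7: add R to get BBRRRRR; options L={ 0 1 } R={ 17/16 9/8 5/4 3/2 2 } → 33/32
step 8: add R to get BBRRRRRR; options L={ 0 1 } R={ 33/32 17/16 9/8 5/4 3/2 2 } → 65/64
step 9: add R to get BBRRRRRRR; options L={ 0 1 } R={ 65/64 33/32 17/16 9/8 5/4 3/2 2 } → 129/128
step 10: add B to get BBRRRRRRRB; options L={ 0 1 129/128 } R={ 65/64 33/32 17/16 9/8 5/4 3/2 2 } → 259/256
step 11: add R to get BBRRRRRRRBR; options L={ 0 1 129/128 } R={ 259/256 65/64 33/32 17/16 9/8 5/4 3/2 2 } → 517/512
step 12: add R to get BBRRRRRRRBRR; options L={ 0 1 129/128 } R={ 517/512 259/256 65/64 33/32 17/16 9/8 5/4 3/2 2 } → 1033/1024
step 13: add B to get BBRRRRRRRBRRB; options L={ 0 1 129/128 1033/1024 } R={ 517/512 259/256 65/64 33/32 17/16 9/8 5/4 3/2 2 } → 2067/2048
step 14: add R to get BBRRRRRRRBRRBR; options L={ 0 1 129/128 1033/1024 } R={ 2067/2048 517/512 259/256 65/64 33/32 17/16 9/8 5/4 3/2 2 } → 4133/4096

4133/4096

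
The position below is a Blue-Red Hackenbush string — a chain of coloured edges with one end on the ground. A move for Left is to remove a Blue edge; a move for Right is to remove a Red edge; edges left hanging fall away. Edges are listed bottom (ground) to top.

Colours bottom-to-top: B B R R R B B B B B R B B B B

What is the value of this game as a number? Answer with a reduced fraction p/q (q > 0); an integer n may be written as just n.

Prefix values for B B R R R B B B B B R B B B B via {L|R} + simplicity:
B: Left { 0 }, Right { · } => simplest 1
BB: Left { 0, 1 }, Right { · } => simplest 2
BBR: Left { 0, 1 }, Right { 2 } => simplest 3/2
BBRR: Left { 0, 1 }, Right { 3/2, 2 } => simplest 5/4
BBRRR: Left { 0, 1 }, Right { 5/4, 3/2, 2 } => simplest 9/8
BBRRRB: Left { 0, 1, 9/8 }, Right { 5/4, 3/2, 2 } => simplest 19/16
BBRRRBB: Left { 0, 1, 9/8, 19/16 }, Right { 5/4, 3/2, 2 } => simplest 39/32
BBRRRBBB: Left { 0, 1, 9/8, 19/16, 39/32 }, Right { 5/4, 3/2, 2 } => simplest 79/64
BBRRRBBBB: Left { 0, 1, 9/8, 19/16, 39/32, 79/64 }, Right { 5/4, 3/2, 2 } => simplest 159/128
BBRRRBBBBB: Left { 0, 1, 9/8, 19/16, 39/32, 79/64, 159/128 }, Right { 5/4, 3/2, 2 } => simplest 319/256
BBRRRBBBBBR: Left { 0, 1, 9/8, 19/16, 39/32, 79/64, 159/128 }, Right { 319/256, 5/4, 3/2, 2 } => simplest 637/512
BBRRRBBBBBRB: Left { 0, 1, 9/8, 19/16, 39/32, 79/64, 159/128, 637/512 }, Right { 319/256, 5/4, 3/2, 2 } => simplest 1275/1024
BBRRRBBBBBRBB: Left { 0, 1, 9/8, 19/16, 39/32, 79/64, 159/128, 637/512, 1275/1024 }, Right { 319/256, 5/4, 3/2, 2 } => simplest 2551/2048
BBRRRBBBBBRBBB: Left { 0, 1, 9/8, 19/16, 39/32, 79/64, 159/128, 637/512, 1275/1024, 2551/2048 }, Right { 319/256, 5/4, 3/2, 2 } => simplest 5103/4096
BBRRRBBBBBRBBBB: Left { 0, 1, 9/8, 19/16, 39/32, 79/64, 159/128, 637/512, 1275/1024, 2551/2048, 5103/4096 }, Right { 319/256, 5/4, 3/2, 2 } => simplest 10207/8192

10207/8192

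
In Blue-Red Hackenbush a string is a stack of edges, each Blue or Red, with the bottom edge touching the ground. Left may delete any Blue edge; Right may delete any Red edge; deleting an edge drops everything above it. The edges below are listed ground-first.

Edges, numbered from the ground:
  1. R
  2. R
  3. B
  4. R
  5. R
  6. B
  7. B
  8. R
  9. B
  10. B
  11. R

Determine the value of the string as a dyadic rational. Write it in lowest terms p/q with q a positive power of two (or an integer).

-915/512

Recurse on prefixes of the 11-edge string R R B R R B B R B B R:
R: Left { · }, Right { 0 } so simplest -1
RR: Left { · }, Right { -1,0 } so simplest -2
RRB: Left { -2 }, Right { -1,0 } so simplest -3/2
RRBR: Left { -2 }, Right { -3/2,-1,0 } so simplest -7/4
RRBRR: Left { -2 }, Right { -7/4,-3/2,-1,0 } so simplest -15/8
RRBRRB: Left { -2,-15/8 }, Right { -7/4,-3/2,-1,0 } so simplest -29/16
RRBRRBB: Left { -2,-15/8,-29/16 }, Right { -7/4,-3/2,-1,0 } so simplest -57/32
RRBRRBBR: Left { -2,-15/8,-29/16 }, Right { -57/32,-7/4,-3/2,-1,0 } so simplest -115/64
RRBRRBBRB: Left { -2,-15/8,-29/16,-115/64 }, Right { -57/32,-7/4,-3/2,-1,0 } so simplest -229/128
RRBRRBBRBB: Left { -2,-15/8,-29/16,-115/64,-229/128 }, Right { -57/32,-7/4,-3/2,-1,0 } so simplest -457/256
RRBRRBBRBBR: Left { -2,-15/8,-29/16,-115/64,-229/128 }, Right { -457/256,-57/32,-7/4,-3/2,-1,0 } so simplest -915/512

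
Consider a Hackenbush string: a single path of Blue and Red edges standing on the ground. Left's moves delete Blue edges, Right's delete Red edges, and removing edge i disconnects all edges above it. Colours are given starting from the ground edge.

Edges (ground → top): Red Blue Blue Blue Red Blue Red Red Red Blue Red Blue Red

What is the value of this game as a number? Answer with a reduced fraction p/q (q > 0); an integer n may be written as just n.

Prefix values for Red Blue Blue Blue Red Blue Red Red Red Blue Red Blue Red via {L|R} + simplicity:
step 1: add Red to get R; options L={ ∅ } R={ 0 } gives -1
step 2: add Blue to get RB; options L={ -1 } R={ 0 } gives -1/2
step 3: add Blue to get RBB; options L={ -1, -1/2 } R={ 0 } gives -1/4
step 4: add Blue to get RBBB; options L={ -1, -1/2, -1/4 } R={ 0 } gives -1/8
step 5: add Red to get RBBBR; options L={ -1, -1/2, -1/4 } R={ -1/8, 0 } gives -3/16
step 6: add Blue to get RBBBRB; options L={ -1, -1/2, -1/4, -3/16 } R={ -1/8, 0 } gives -5/32
step 7: add Red to get RBBBRBR; options L={ -1, -1/2, -1/4, -3/16 } R={ -5/32, -1/8, 0 } gives -11/64
step 8: add Red to get RBBBRBRR; options L={ -1, -1/2, -1/4, -3/16 } R={ -11/64, -5/32, -1/8, 0 } gives -23/128
step 9: add Red to get RBBBRBRRR; options L={ -1, -1/2, -1/4, -3/16 } R={ -23/128, -11/64, -5/32, -1/8, 0 } gives -47/256
step 10: add Blue to get RBBBRBRRRB; options L={ -1, -1/2, -1/4, -3/16, -47/256 } R={ -23/128, -11/64, -5/32, -1/8, 0 } gives -93/512
step 11: add Red to get RBBBRBRRRBR; options L={ -1, -1/2, -1/4, -3/16, -47/256 } R={ -93/512, -23/128, -11/64, -5/32, -1/8, 0 } gives -187/1024
step 12: add Blue to get RBBBRBRRRBRB; options L={ -1, -1/2, -1/4, -3/16, -47/256, -187/1024 } R={ -93/512, -23/128, -11/64, -5/32, -1/8, 0 } gives -373/2048
step 13: add Red to get RBBBRBRRRBRBR; options L={ -1, -1/2, -1/4, -3/16, -47/256, -187/1024 } R={ -373/2048, -93/512, -23/128, -11/64, -5/32, -1/8, 0 } gives -747/4096

-747/4096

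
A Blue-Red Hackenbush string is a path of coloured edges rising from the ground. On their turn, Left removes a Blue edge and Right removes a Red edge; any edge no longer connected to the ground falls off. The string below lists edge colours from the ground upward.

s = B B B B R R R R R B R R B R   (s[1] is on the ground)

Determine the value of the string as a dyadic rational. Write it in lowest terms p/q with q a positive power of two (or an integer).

Recurse on prefixes of the 14-edge string B B B B R R R R R B R R B R:
edge 1 of 14 (B): { 0 | (no moves) } => 1
edge 2 of 14 (B): { 0, 1 | (no moves) } => 2
edge 3 of 14 (B): { 0, 1, 2 | (no moves) } => 3
edge 4 of 14 (B): { 0, 1, 2, 3 | (no moves) } => 4
edge 5 of 14 (R): { 0, 1, 2, 3 | 4 } => 7/2
edge 6 of 14 (R): { 0, 1, 2, 3 | 7/2, 4 } => 13/4
edge 7 of 14 (R): { 0, 1, 2, 3 | 13/4, 7/2, 4 } => 25/8
edge 8 of 14 (R): { 0, 1, 2, 3 | 25/8, 13/4, 7/2, 4 } => 49/16
edge 9 of 14 (R): { 0, 1, 2, 3 | 49/16, 25/8, 13/4, 7/2, 4 } => 97/32
edge 10 of 14 (B): { 0, 1, 2, 3, 97/32 | 49/16, 25/8, 13/4, 7/2, 4 } => 195/64
edge 11 of 14 (R): { 0, 1, 2, 3, 97/32 | 195/64, 49/16, 25/8, 13/4, 7/2, 4 } => 389/128
edge 12 of 14 (R): { 0, 1, 2, 3, 97/32 | 389/128, 195/64, 49/16, 25/8, 13/4, 7/2, 4 } => 777/256
edge 13 of 14 (B): { 0, 1, 2, 3, 97/32, 777/256 | 389/128, 195/64, 49/16, 25/8, 13/4, 7/2, 4 } => 1555/512
edge 14 of 14 (R): { 0, 1, 2, 3, 97/32, 777/256 | 1555/512, 389/128, 195/64, 49/16, 25/8, 13/4, 7/2, 4 } => 3109/1024

3109/1024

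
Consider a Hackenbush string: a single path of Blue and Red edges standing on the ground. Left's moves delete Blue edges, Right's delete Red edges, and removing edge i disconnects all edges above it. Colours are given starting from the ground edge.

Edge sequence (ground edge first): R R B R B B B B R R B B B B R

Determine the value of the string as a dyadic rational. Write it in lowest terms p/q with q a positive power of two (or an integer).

-12483/8192

value_1 [R]  L=[]  R=[0]  => -1
value_2 [RR]  L=[]  R=[-1; 0]  => -2
value_3 [RRB]  L=[-2]  R=[-1; 0]  => -3/2
value_4 [RRBR]  L=[-2]  R=[-3/2; -1; 0]  => -7/4
value_5 [RRBRB]  L=[-2; -7/4]  R=[-3/2; -1; 0]  => -13/8
value_6 [RRBRBB]  L=[-2; -7/4; -13/8]  R=[-3/2; -1; 0]  => -25/16
value_7 [RRBRBBB]  L=[-2; -7/4; -13/8; -25/16]  R=[-3/2; -1; 0]  => -49/32
value_8 [RRBRBBBB]  L=[-2; -7/4; -13/8; -25/16; -49/32]  R=[-3/2; -1; 0]  => -97/64
value_9 [RRBRBBBBR]  L=[-2; -7/4; -13/8; -25/16; -49/32]  R=[-97/64; -3/2; -1; 0]  => -195/128
value_10 [RRBRBBBBRR]  L=[-2; -7/4; -13/8; -25/16; -49/32]  R=[-195/128; -97/64; -3/2; -1; 0]  => -391/256
value_11 [RRBRBBBBRRB]  L=[-2; -7/4; -13/8; -25/16; -49/32; -391/256]  R=[-195/128; -97/64; -3/2; -1; 0]  => -781/512
value_12 [RRBRBBBBRRBB]  L=[-2; -7/4; -13/8; -25/16; -49/32; -391/256; -781/512]  R=[-195/128; -97/64; -3/2; -1; 0]  => -1561/1024
value_13 [RRBRBBBBRRBBB]  L=[-2; -7/4; -13/8; -25/16; -49/32; -391/256; -781/512; -1561/1024]  R=[-195/128; -97/64; -3/2; -1; 0]  => -3121/2048
value_14 [RRBRBBBBRRBBBB]  L=[-2; -7/4; -13/8; -25/16; -49/32; -391/256; -781/512; -1561/1024; -3121/2048]  R=[-195/128; -97/64; -3/2; -1; 0]  => -6241/4096
value_15 [RRBRBBBBRRBBBBR]  L=[-2; -7/4; -13/8; -25/16; -49/32; -391/256; -781/512; -1561/1024; -3121/2048]  R=[-6241/4096; -195/128; -97/64; -3/2; -1; 0]  => -12483/8192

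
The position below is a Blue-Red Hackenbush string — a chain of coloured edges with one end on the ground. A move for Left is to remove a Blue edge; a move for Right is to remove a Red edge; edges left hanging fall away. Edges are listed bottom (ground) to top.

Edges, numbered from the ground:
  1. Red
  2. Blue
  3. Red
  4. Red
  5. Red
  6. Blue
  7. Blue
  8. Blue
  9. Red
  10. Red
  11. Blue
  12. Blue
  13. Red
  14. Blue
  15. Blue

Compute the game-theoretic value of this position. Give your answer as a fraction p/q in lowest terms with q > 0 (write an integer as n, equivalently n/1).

-14537/16384

1 of 15 · R · max L −∞ · min R 0 = -1
2 of 15 · RB · max L -1 · min R 0 = -1/2
3 of 15 · RBR · max L -1 · min R -1/2 = -3/4
4 of 15 · RBRR · max L -1 · min R -3/4 = -7/8
5 of 15 · RBRRR · max L -1 · min R -7/8 = -15/16
6 of 15 · RBRRRB · max L -15/16 · min R -7/8 = -29/32
7 of 15 · RBRRRBB · max L -29/32 · min R -7/8 = -57/64
8 of 15 · RBRRRBBB · max L -57/64 · min R -7/8 = -113/128
9 of 15 · RBRRRBBBR · max L -57/64 · min R -113/128 = -227/256
10 of 15 · RBRRRBBBRR · max L -57/64 · min R -227/256 = -455/512
11 of 15 · RBRRRBBBRRB · max L -455/512 · min R -227/256 = -909/1024
12 of 15 · RBRRRBBBRRBB · max L -909/1024 · min R -227/256 = -1817/2048
13 of 15 · RBRRRBBBRRBBR · max L -909/1024 · min R -1817/2048 = -3635/4096
14 of 15 · RBRRRBBBRRBBRB · max L -3635/4096 · min R -1817/2048 = -7269/8192
15 of 15 · RBRRRBBBRRBBRBB · max L -7269/8192 · min R -1817/2048 = -14537/16384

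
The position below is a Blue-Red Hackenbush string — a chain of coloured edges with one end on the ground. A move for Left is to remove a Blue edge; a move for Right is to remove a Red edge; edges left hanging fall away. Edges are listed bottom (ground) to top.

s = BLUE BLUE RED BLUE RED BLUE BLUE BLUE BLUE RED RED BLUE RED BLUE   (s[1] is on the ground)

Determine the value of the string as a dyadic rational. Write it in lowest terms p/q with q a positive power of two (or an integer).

1 of 14 · B · max L 0 · min R +∞ → 1
2 of 14 · BB · max L 1 · min R +∞ → 2
3 of 14 · BBR · max L 1 · min R 2 → 3/2
4 of 14 · BBRB · max L 3/2 · min R 2 → 7/4
5 of 14 · BBRBR · max L 3/2 · min R 7/4 → 13/8
6 of 14 · BBRBRB · max L 13/8 · min R 7/4 → 27/16
7 of 14 · BBRBRBB · max L 27/16 · min R 7/4 → 55/32
8 of 14 · BBRBRBBB · max L 55/32 · min R 7/4 → 111/64
9 of 14 · BBRBRBBBB · max L 111/64 · min R 7/4 → 223/128
10 of 14 · BBRBRBBBBR · max L 111/64 · min R 223/128 → 445/256
11 of 14 · BBRBRBBBBRR · max L 111/64 · min R 445/256 → 889/512
12 of 14 · BBRBRBBBBRRB · max L 889/512 · min R 445/256 → 1779/1024
13 of 14 · BBRBRBBBBRRBR · max L 889/512 · min R 1779/1024 → 3557/2048
14 of 14 · BBRBRBBBBRRBRB · max L 3557/2048 · min R 1779/1024 → 7115/4096

7115/4096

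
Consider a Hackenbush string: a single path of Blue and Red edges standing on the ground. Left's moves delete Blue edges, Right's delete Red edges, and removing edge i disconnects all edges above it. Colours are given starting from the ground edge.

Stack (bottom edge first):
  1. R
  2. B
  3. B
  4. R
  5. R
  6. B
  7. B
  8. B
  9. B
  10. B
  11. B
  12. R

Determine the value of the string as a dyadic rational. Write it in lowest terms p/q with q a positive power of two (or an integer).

Recurse on prefixes of the 12-edge string R B B R R B B B B B B R:
G_1 [R]  L=[]  R=[0]  so -1
G_2 [RB]  L=[-1]  R=[0]  so -1/2
G_3 [RBB]  L=[-1; -1/2]  R=[0]  so -1/4
G_4 [RBBR]  L=[-1; -1/2]  R=[-1/4; 0]  so -3/8
G_5 [RBBRR]  L=[-1; -1/2]  R=[-3/8; -1/4; 0]  so -7/16
G_6 [RBBRRB]  L=[-1; -1/2; -7/16]  R=[-3/8; -1/4; 0]  so -13/32
G_7 [RBBRRBB]  L=[-1; -1/2; -7/16; -13/32]  R=[-3/8; -1/4; 0]  so -25/64
G_8 [RBBRRBBB]  L=[-1; -1/2; -7/16; -13/32; -25/64]  R=[-3/8; -1/4; 0]  so -49/128
G_9 [RBBRRBBBB]  L=[-1; -1/2; -7/16; -13/32; -25/64; -49/128]  R=[-3/8; -1/4; 0]  so -97/256
G_10 [RBBRRBBBBB]  L=[-1; -1/2; -7/16; -13/32; -25/64; -49/128; -97/256]  R=[-3/8; -1/4; 0]  so -193/512
G_11 [RBBRRBBBBBB]  L=[-1; -1/2; -7/16; -13/32; -25/64; -49/128; -97/256; -193/512]  R=[-3/8; -1/4; 0]  so -385/1024
G_12 [RBBRRBBBBBBR]  L=[-1; -1/2; -7/16; -13/32; -25/64; -49/128; -97/256; -193/512]  R=[-385/1024; -3/8; -1/4; 0]  so -771/2048

-771/2048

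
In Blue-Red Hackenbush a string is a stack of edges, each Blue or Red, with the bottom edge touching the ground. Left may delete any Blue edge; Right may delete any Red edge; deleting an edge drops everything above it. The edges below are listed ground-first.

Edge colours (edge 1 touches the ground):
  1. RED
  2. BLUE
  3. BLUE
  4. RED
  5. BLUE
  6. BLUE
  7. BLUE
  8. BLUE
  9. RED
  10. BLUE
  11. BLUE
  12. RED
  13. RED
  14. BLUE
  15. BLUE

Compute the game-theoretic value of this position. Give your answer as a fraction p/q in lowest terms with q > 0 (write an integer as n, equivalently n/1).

-4249/16384

step 1: add RED to get R; options L={ none } R={ 0 } => -1
step 2: add BLUE to get RB; options L={ -1 } R={ 0 } => -1/2
step 3: add BLUE to get RBB; options L={ -1 -1/2 } R={ 0 } => -1/4
step 4: add RED to get RBBR; options L={ -1 -1/2 } R={ -1/4 0 } => -3/8
step 5: add BLUE to get RBBRB; options L={ -1 -1/2 -3/8 } R={ -1/4 0 } => -5/16
step 6: add BLUE to get RBBRBB; options L={ -1 -1/2 -3/8 -5/16 } R={ -1/4 0 } => -9/32
step 7: add BLUE to get RBBRBBB; options L={ -1 -1/2 -3/8 -5/16 -9/32 } R={ -1/4 0 } => -17/64
step 8: add BLUE to get RBBRBBBB; options L={ -1 -1/2 -3/8 -5/16 -9/32 -17/64 } R={ -1/4 0 } => -33/128
step 9: add RED to get RBBRBBBBR; options L={ -1 -1/2 -3/8 -5/16 -9/32 -17/64 } R={ -33/128 -1/4 0 } => -67/256
step 10: add BLUE to get RBBRBBBBRB; options L={ -1 -1/2 -3/8 -5/16 -9/32 -17/64 -67/256 } R={ -33/128 -1/4 0 } => -133/512
step 11: add BLUE to get RBBRBBBBRBB; options L={ -1 -1/2 -3/8 -5/16 -9/32 -17/64 -67/256 -133/512 } R={ -33/128 -1/4 0 } => -265/1024
step 12: add RED to get RBBRBBBBRBBR; options L={ -1 -1/2 -3/8 -5/16 -9/32 -17/64 -67/256 -133/512 } R={ -265/1024 -33/128 -1/4 0 } => -531/2048
step 13: add RED to get RBBRBBBBRBBRR; options L={ -1 -1/2 -3/8 -5/16 -9/32 -17/64 -67/256 -133/512 } R={ -531/2048 -265/1024 -33/128 -1/4 0 } => -1063/4096
step 14: add BLUE to get RBBRBBBBRBBRRB; options L={ -1 -1/2 -3/8 -5/16 -9/32 -17/64 -67/256 -133/512 -1063/4096 } R={ -531/2048 -265/1024 -33/128 -1/4 0 } => -2125/8192
step 15: add BLUE to get RBBRBBBBRBBRRBB; options L={ -1 -1/2 -3/8 -5/16 -9/32 -17/64 -67/256 -133/512 -1063/4096 -2125/8192 } R={ -531/2048 -265/1024 -33/128 -1/4 0 } => -4249/16384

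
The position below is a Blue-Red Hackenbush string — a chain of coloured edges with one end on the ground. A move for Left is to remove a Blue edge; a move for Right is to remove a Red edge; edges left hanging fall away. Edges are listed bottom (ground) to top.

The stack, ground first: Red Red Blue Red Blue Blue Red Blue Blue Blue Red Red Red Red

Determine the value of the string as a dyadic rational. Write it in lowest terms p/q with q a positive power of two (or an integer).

-6431/4096

step 1: add Red to get R; options L={ (no moves) } R={ 0 } gives -1
step 2: add Red to get RR; options L={ (no moves) } R={ -1 0 } gives -2
step 3: add Blue to get RRB; options L={ -2 } R={ -1 0 } gives -3/2
step 4: add Red to get RRBR; options L={ -2 } R={ -3/2 -1 0 } gives -7/4
step 5: add Blue to get RRBRB; options L={ -2 -7/4 } R={ -3/2 -1 0 } gives -13/8
step 6: add Blue to get RRBRBB; options L={ -2 -7/4 -13/8 } R={ -3/2 -1 0 } gives -25/16
step 7: add Red to get RRBRBBR; options L={ -2 -7/4 -13/8 } R={ -25/16 -3/2 -1 0 } gives -51/32
step 8: add Blue to get RRBRBBRB; options L={ -2 -7/4 -13/8 -51/32 } R={ -25/16 -3/2 -1 0 } gives -101/64
step 9: add Blue to get RRBRBBRBB; options L={ -2 -7/4 -13/8 -51/32 -101/64 } R={ -25/16 -3/2 -1 0 } gives -201/128
step 10: add Blue to get RRBRBBRBBB; options L={ -2 -7/4 -13/8 -51/32 -101/64 -201/128 } R={ -25/16 -3/2 -1 0 } gives -401/256
step 11: add Red to get RRBRBBRBBBR; options L={ -2 -7/4 -13/8 -51/32 -101/64 -201/128 } R={ -401/256 -25/16 -3/2 -1 0 } gives -803/512
step 12: add Red to get RRBRBBRBBBRR; options L={ -2 -7/4 -13/8 -51/32 -101/64 -201/128 } R={ -803/512 -401/256 -25/16 -3/2 -1 0 } gives -1607/1024
step 13: add Red to get RRBRBBRBBBRRR; options L={ -2 -7/4 -13/8 -51/32 -101/64 -201/128 } R={ -1607/1024 -803/512 -401/256 -25/16 -3/2 -1 0 } gives -3215/2048
step 14: add Red to get RRBRBBRBBBRRRR; options L={ -2 -7/4 -13/8 -51/32 -101/64 -201/128 } R={ -3215/2048 -1607/1024 -803/512 -401/256 -25/16 -3/2 -1 0 } gives -6431/4096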